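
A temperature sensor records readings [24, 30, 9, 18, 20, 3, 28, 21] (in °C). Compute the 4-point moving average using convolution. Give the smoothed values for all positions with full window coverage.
4-point moving average kernel = [1, 1, 1, 1]. Apply in 'valid' mode (full window coverage): avg[0] = (24 + 30 + 9 + 18) / 4 = 20.25; avg[1] = (30 + 9 + 18 + 20) / 4 = 19.25; avg[2] = (9 + 18 + 20 + 3) / 4 = 12.5; avg[3] = (18 + 20 + 3 + 28) / 4 = 17.25; avg[4] = (20 + 3 + 28 + 21) / 4 = 18.0. Smoothed values: [20.25, 19.25, 12.5, 17.25, 18.0]

[20.25, 19.25, 12.5, 17.25, 18.0]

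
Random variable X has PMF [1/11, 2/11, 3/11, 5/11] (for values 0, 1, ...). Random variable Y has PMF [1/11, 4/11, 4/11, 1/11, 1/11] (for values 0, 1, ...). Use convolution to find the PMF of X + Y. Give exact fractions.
P(X+Y=k) = Σ_i P(X=i)·P(Y=k-i) — a convolution of [1/11, 2/11, 3/11, 5/11] and [1/11, 4/11, 4/11, 1/11, 1/11]. P(X+Y=0) = (1/11)×(1/11) = 1/121; P(X+Y=1) = (1/11)×(4/11) + (2/11)×(1/11) = 4/121 + 2/121 = 6/121; P(X+Y=2) = (1/11)×(4/11) + (2/11)×(4/11) + (3/11)×(1/11) = 4/121 + 8/121 + 3/121 = 15/121; P(X+Y=3) = (1/11)×(1/11) + (2/11)×(4/11) + (3/11)×(4/11) + (5/11)×(1/11) = 1/121 + 8/121 + 12/121 + 5/121 = 26/121; P(X+Y=4) = (1/11)×(1/11) + (2/11)×(1/11) + (3/11)×(4/11) + (5/11)×(4/11) = 1/121 + 2/121 + 12/121 + 20/121 = 35/121; P(X+Y=5) = (2/11)×(1/11) + (3/11)×(1/11) + (5/11)×(4/11) = 2/121 + 3/121 + 20/121 = 25/121; P(X+Y=6) = (3/11)×(1/11) + (5/11)×(1/11) = 3/121 + 5/121 = 8/121; P(X+Y=7) = (5/11)×(1/11) = 5/121. PMF: [1/121, 6/121, 15/121, 26/121, 35/121, 25/121, 8/121, 5/121] (sums to 1 ✓)

[1/121, 6/121, 15/121, 26/121, 35/121, 25/121, 8/121, 5/121]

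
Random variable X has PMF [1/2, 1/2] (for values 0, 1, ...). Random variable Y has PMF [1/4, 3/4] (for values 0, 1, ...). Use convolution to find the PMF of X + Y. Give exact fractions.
P(X+Y=k) = Σ_i P(X=i)·P(Y=k-i) — a convolution of [1/2, 1/2] and [1/4, 3/4]. P(X+Y=0) = (1/2)×(1/4) = 1/8; P(X+Y=1) = (1/2)×(3/4) + (1/2)×(1/4) = 3/8 + 1/8 = 1/2; P(X+Y=2) = (1/2)×(3/4) = 3/8. PMF: [1/8, 1/2, 3/8] (sums to 1 ✓)

[1/8, 1/2, 3/8]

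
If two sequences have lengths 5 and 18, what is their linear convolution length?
Linear/full convolution length: m + n - 1 = 5 + 18 - 1 = 22

22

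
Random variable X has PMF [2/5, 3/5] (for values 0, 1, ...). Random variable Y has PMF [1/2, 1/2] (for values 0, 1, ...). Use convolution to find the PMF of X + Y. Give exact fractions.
P(X+Y=k) = Σ_i P(X=i)·P(Y=k-i) — a convolution of [2/5, 3/5] and [1/2, 1/2]. P(X+Y=0) = (2/5)×(1/2) = 1/5; P(X+Y=1) = (2/5)×(1/2) + (3/5)×(1/2) = 1/5 + 3/10 = 1/2; P(X+Y=2) = (3/5)×(1/2) = 3/10. PMF: [1/5, 1/2, 3/10] (sums to 1 ✓)

[1/5, 1/2, 3/10]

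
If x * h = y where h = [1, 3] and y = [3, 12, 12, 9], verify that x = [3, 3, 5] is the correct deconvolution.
Forward-compute [3, 3, 5] * [1, 3]: y[0] = 3×1 = 3; y[1] = 3×3 + 3×1 = 12; y[2] = 3×3 + 5×1 = 14; y[3] = 5×3 = 15 → [3, 12, 14, 15]. Does not match given y = [3, 12, 12, 9].

Not verified. [3, 3, 5] * [1, 3] = [3, 12, 14, 15], which differs from [3, 12, 12, 9] at index 2.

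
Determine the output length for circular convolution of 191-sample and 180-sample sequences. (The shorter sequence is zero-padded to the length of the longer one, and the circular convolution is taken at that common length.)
Circular convolution (zero-padding the shorter input) has length max(m, n) = max(191, 180) = 191

191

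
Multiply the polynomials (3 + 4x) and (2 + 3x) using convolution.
Ascending coefficients: a = [3, 4], b = [2, 3]. c[0] = 3×2 = 6; c[1] = 3×3 + 4×2 = 17; c[2] = 4×3 = 12. Result coefficients: [6, 17, 12] → 6 + 17x + 12x^2

6 + 17x + 12x^2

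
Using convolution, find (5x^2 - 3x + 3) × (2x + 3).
Ascending coefficients: a = [3, -3, 5], b = [3, 2]. c[0] = 3×3 = 9; c[1] = 3×2 + -3×3 = -3; c[2] = -3×2 + 5×3 = 9; c[3] = 5×2 = 10. Result coefficients: [9, -3, 9, 10] → 10x^3 + 9x^2 - 3x + 9

10x^3 + 9x^2 - 3x + 9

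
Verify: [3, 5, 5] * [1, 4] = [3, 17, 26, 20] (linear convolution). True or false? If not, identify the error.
Recompute linear convolution of [3, 5, 5] and [1, 4]: y[0] = 3×1 = 3; y[1] = 3×4 + 5×1 = 17; y[2] = 5×4 + 5×1 = 25; y[3] = 5×4 = 20 → [3, 17, 25, 20]. Compare to given [3, 17, 26, 20]: they differ at index 2: given 26, correct 25, so answer: No

No. Error at index 2: given 26, correct 25.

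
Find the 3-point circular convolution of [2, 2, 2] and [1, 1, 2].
Use y[k] = Σ_j s[j]·t[(k-j) mod 3]. y[0] = 2×1 + 2×2 + 2×1 = 8; y[1] = 2×1 + 2×1 + 2×2 = 8; y[2] = 2×2 + 2×1 + 2×1 = 8. Result: [8, 8, 8]

[8, 8, 8]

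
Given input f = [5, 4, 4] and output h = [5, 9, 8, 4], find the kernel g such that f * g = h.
Output length 4 = len(f) + len(g) - 1 ⇒ len(g) = 2. Solve g forward using g[k] = (h[k] - Σ_{i≥1} f[i]·g[k-i]) / f[0]: g[0] = h[0] / f[0] = 5 / 5 = 1; g[1] = (h[1] - 4×1) / f[0] = (9 - 4×1) / 5 = 1. So g = [1, 1]. Forward-check [5, 4, 4] * [1, 1]: h[0] = 5×1 = 5; h[1] = 5×1 + 4×1 = 9; h[2] = 4×1 + 4×1 = 8; h[3] = 4×1 = 4 → [5, 9, 8, 4] ✓

[1, 1]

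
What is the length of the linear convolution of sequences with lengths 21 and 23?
Linear/full convolution length: m + n - 1 = 21 + 23 - 1 = 43

43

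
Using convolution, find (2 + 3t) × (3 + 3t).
Ascending coefficients: a = [2, 3], b = [3, 3]. c[0] = 2×3 = 6; c[1] = 2×3 + 3×3 = 15; c[2] = 3×3 = 9. Result coefficients: [6, 15, 9] → 6 + 15t + 9t^2

6 + 15t + 9t^2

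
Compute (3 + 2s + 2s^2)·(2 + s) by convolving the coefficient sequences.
Ascending coefficients: a = [3, 2, 2], b = [2, 1]. c[0] = 3×2 = 6; c[1] = 3×1 + 2×2 = 7; c[2] = 2×1 + 2×2 = 6; c[3] = 2×1 = 2. Result coefficients: [6, 7, 6, 2] → 6 + 7s + 6s^2 + 2s^3

6 + 7s + 6s^2 + 2s^3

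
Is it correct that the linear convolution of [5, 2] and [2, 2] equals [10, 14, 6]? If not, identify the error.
Recompute linear convolution of [5, 2] and [2, 2]: y[0] = 5×2 = 10; y[1] = 5×2 + 2×2 = 14; y[2] = 2×2 = 4 → [10, 14, 4]. Compare to given [10, 14, 6]: they differ at index 2: given 6, correct 4, so answer: No

No. Error at index 2: given 6, correct 4.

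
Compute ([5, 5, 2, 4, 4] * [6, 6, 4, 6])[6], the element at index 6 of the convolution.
Use y[k] = Σ_i a[i]·b[k-i] at k=6. y[6] = 4×6 + 4×4 = 40

40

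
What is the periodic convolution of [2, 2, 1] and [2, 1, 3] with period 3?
Use y[k] = Σ_j s[j]·t[(k-j) mod 3]. y[0] = 2×2 + 2×3 + 1×1 = 11; y[1] = 2×1 + 2×2 + 1×3 = 9; y[2] = 2×3 + 2×1 + 1×2 = 10. Result: [11, 9, 10]

[11, 9, 10]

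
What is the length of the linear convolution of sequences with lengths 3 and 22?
Linear/full convolution length: m + n - 1 = 3 + 22 - 1 = 24

24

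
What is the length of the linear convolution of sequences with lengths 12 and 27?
Linear/full convolution length: m + n - 1 = 12 + 27 - 1 = 38

38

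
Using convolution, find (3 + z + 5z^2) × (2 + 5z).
Ascending coefficients: a = [3, 1, 5], b = [2, 5]. c[0] = 3×2 = 6; c[1] = 3×5 + 1×2 = 17; c[2] = 1×5 + 5×2 = 15; c[3] = 5×5 = 25. Result coefficients: [6, 17, 15, 25] → 6 + 17z + 15z^2 + 25z^3

6 + 17z + 15z^2 + 25z^3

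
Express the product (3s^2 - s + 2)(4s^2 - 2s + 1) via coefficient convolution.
Ascending coefficients: a = [2, -1, 3], b = [1, -2, 4]. c[0] = 2×1 = 2; c[1] = 2×-2 + -1×1 = -5; c[2] = 2×4 + -1×-2 + 3×1 = 13; c[3] = -1×4 + 3×-2 = -10; c[4] = 3×4 = 12. Result coefficients: [2, -5, 13, -10, 12] → 12s^4 - 10s^3 + 13s^2 - 5s + 2

12s^4 - 10s^3 + 13s^2 - 5s + 2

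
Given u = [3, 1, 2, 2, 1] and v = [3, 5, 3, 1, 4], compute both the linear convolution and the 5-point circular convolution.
Linear: y_lin[0] = 3×3 = 9; y_lin[1] = 3×5 + 1×3 = 18; y_lin[2] = 3×3 + 1×5 + 2×3 = 20; y_lin[3] = 3×1 + 1×3 + 2×5 + 2×3 = 22; y_lin[4] = 3×4 + 1×1 + 2×3 + 2×5 + 1×3 = 32; y_lin[5] = 1×4 + 2×1 + 2×3 + 1×5 = 17; y_lin[6] = 2×4 + 2×1 + 1×3 = 13; y_lin[7] = 2×4 + 1×1 = 9; y_lin[8] = 1×4 = 4 → [9, 18, 20, 22, 32, 17, 13, 9, 4]. Circular (length 5): y[0] = 3×3 + 1×4 + 2×1 + 2×3 + 1×5 = 26; y[1] = 3×5 + 1×3 + 2×4 + 2×1 + 1×3 = 31; y[2] = 3×3 + 1×5 + 2×3 + 2×4 + 1×1 = 29; y[3] = 3×1 + 1×3 + 2×5 + 2×3 + 1×4 = 26; y[4] = 3×4 + 1×1 + 2×3 + 2×5 + 1×3 = 32 → [26, 31, 29, 26, 32]

Linear: [9, 18, 20, 22, 32, 17, 13, 9, 4], Circular: [26, 31, 29, 26, 32]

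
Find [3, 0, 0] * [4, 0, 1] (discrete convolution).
y[0] = 3×4 = 12; y[1] = 3×0 + 0×4 = 0; y[2] = 3×1 + 0×0 + 0×4 = 3; y[3] = 0×1 + 0×0 = 0; y[4] = 0×1 = 0

[12, 0, 3, 0, 0]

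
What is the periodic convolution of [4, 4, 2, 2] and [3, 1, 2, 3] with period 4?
Use y[k] = Σ_j u[j]·v[(k-j) mod 4]. y[0] = 4×3 + 4×3 + 2×2 + 2×1 = 30; y[1] = 4×1 + 4×3 + 2×3 + 2×2 = 26; y[2] = 4×2 + 4×1 + 2×3 + 2×3 = 24; y[3] = 4×3 + 4×2 + 2×1 + 2×3 = 28. Result: [30, 26, 24, 28]

[30, 26, 24, 28]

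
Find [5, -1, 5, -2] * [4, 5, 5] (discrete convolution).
y[0] = 5×4 = 20; y[1] = 5×5 + -1×4 = 21; y[2] = 5×5 + -1×5 + 5×4 = 40; y[3] = -1×5 + 5×5 + -2×4 = 12; y[4] = 5×5 + -2×5 = 15; y[5] = -2×5 = -10

[20, 21, 40, 12, 15, -10]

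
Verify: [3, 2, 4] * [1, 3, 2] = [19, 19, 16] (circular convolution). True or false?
Recompute circular convolution of [3, 2, 4] and [1, 3, 2]: y[0] = 3×1 + 2×2 + 4×3 = 19; y[1] = 3×3 + 2×1 + 4×2 = 19; y[2] = 3×2 + 2×3 + 4×1 = 16 → [19, 19, 16]. Given [19, 19, 16] matches, so answer: Yes

Yes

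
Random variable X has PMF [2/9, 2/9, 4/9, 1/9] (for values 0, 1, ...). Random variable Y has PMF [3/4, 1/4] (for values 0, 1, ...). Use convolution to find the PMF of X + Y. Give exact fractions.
P(X+Y=k) = Σ_i P(X=i)·P(Y=k-i) — a convolution of [2/9, 2/9, 4/9, 1/9] and [3/4, 1/4]. P(X+Y=0) = (2/9)×(3/4) = 1/6; P(X+Y=1) = (2/9)×(1/4) + (2/9)×(3/4) = 1/18 + 1/6 = 2/9; P(X+Y=2) = (2/9)×(1/4) + (4/9)×(3/4) = 1/18 + 1/3 = 7/18; P(X+Y=3) = (4/9)×(1/4) + (1/9)×(3/4) = 1/9 + 1/12 = 7/36; P(X+Y=4) = (1/9)×(1/4) = 1/36. PMF: [1/6, 2/9, 7/18, 7/36, 1/36] (sums to 1 ✓)

[1/6, 2/9, 7/18, 7/36, 1/36]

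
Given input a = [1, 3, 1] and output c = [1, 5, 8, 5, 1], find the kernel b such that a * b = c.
Output length 5 = len(a) + len(b) - 1 ⇒ len(b) = 3. Solve b forward using b[k] = (c[k] - Σ_{i≥1} a[i]·b[k-i]) / a[0]: b[0] = c[0] / a[0] = 1 / 1 = 1; b[1] = (c[1] - 3×1) / a[0] = (5 - 3×1) / 1 = 2; b[2] = (c[2] - 3×2 - 1×1) / a[0] = (8 - 3×2 - 1×1) / 1 = 1. So b = [1, 2, 1]. Forward-check [1, 3, 1] * [1, 2, 1]: c[0] = 1×1 = 1; c[1] = 1×2 + 3×1 = 5; c[2] = 1×1 + 3×2 + 1×1 = 8; c[3] = 3×1 + 1×2 = 5; c[4] = 1×1 = 1 → [1, 5, 8, 5, 1] ✓

[1, 2, 1]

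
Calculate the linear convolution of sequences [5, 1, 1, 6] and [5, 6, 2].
y[0] = 5×5 = 25; y[1] = 5×6 + 1×5 = 35; y[2] = 5×2 + 1×6 + 1×5 = 21; y[3] = 1×2 + 1×6 + 6×5 = 38; y[4] = 1×2 + 6×6 = 38; y[5] = 6×2 = 12

[25, 35, 21, 38, 38, 12]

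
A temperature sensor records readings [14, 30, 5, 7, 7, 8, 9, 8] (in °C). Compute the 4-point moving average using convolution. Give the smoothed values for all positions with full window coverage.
4-point moving average kernel = [1, 1, 1, 1]. Apply in 'valid' mode (full window coverage): avg[0] = (14 + 30 + 5 + 7) / 4 = 14.0; avg[1] = (30 + 5 + 7 + 7) / 4 = 12.25; avg[2] = (5 + 7 + 7 + 8) / 4 = 6.75; avg[3] = (7 + 7 + 8 + 9) / 4 = 7.75; avg[4] = (7 + 8 + 9 + 8) / 4 = 8.0. Smoothed values: [14.0, 12.25, 6.75, 7.75, 8.0]

[14.0, 12.25, 6.75, 7.75, 8.0]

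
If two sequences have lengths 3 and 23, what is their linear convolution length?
Linear/full convolution length: m + n - 1 = 3 + 23 - 1 = 25

25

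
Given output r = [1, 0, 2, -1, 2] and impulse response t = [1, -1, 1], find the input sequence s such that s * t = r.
Deconvolve r=[1, 0, 2, -1, 2] by t=[1, -1, 1]. Since t[0]=1, solve forward: s[0] = r[0] / 1 = 1; s[1] = (r[1] - 1×-1) / 1 = 1; s[2] = (r[2] - 1×-1 - 1×1) / 1 = 2. So s = [1, 1, 2]. Check by forward convolution: r[0] = 1×1 = 1; r[1] = 1×-1 + 1×1 = 0; r[2] = 1×1 + 1×-1 + 2×1 = 2; r[3] = 1×1 + 2×-1 = -1; r[4] = 2×1 = 2

[1, 1, 2]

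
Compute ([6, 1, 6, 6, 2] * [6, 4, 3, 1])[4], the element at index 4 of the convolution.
Use y[k] = Σ_i a[i]·b[k-i] at k=4. y[4] = 1×1 + 6×3 + 6×4 + 2×6 = 55

55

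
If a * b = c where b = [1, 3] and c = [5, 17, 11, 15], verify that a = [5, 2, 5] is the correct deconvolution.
Forward-compute [5, 2, 5] * [1, 3]: c[0] = 5×1 = 5; c[1] = 5×3 + 2×1 = 17; c[2] = 2×3 + 5×1 = 11; c[3] = 5×3 = 15 → [5, 17, 11, 15]. Matches given c = [5, 17, 11, 15], so verified.

Verified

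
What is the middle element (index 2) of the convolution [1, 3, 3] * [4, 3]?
Use y[k] = Σ_i a[i]·b[k-i] at k=2. y[2] = 3×3 + 3×4 = 21

21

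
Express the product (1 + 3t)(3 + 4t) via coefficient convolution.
Ascending coefficients: a = [1, 3], b = [3, 4]. c[0] = 1×3 = 3; c[1] = 1×4 + 3×3 = 13; c[2] = 3×4 = 12. Result coefficients: [3, 13, 12] → 3 + 13t + 12t^2

3 + 13t + 12t^2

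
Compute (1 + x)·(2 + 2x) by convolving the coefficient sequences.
Ascending coefficients: a = [1, 1], b = [2, 2]. c[0] = 1×2 = 2; c[1] = 1×2 + 1×2 = 4; c[2] = 1×2 = 2. Result coefficients: [2, 4, 2] → 2 + 4x + 2x^2

2 + 4x + 2x^2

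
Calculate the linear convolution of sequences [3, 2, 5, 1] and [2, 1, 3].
y[0] = 3×2 = 6; y[1] = 3×1 + 2×2 = 7; y[2] = 3×3 + 2×1 + 5×2 = 21; y[3] = 2×3 + 5×1 + 1×2 = 13; y[4] = 5×3 + 1×1 = 16; y[5] = 1×3 = 3

[6, 7, 21, 13, 16, 3]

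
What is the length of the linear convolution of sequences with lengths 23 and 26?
Linear/full convolution length: m + n - 1 = 23 + 26 - 1 = 48

48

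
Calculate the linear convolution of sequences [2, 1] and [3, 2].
y[0] = 2×3 = 6; y[1] = 2×2 + 1×3 = 7; y[2] = 1×2 = 2

[6, 7, 2]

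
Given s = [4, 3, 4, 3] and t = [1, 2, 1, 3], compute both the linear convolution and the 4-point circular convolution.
Linear: y_lin[0] = 4×1 = 4; y_lin[1] = 4×2 + 3×1 = 11; y_lin[2] = 4×1 + 3×2 + 4×1 = 14; y_lin[3] = 4×3 + 3×1 + 4×2 + 3×1 = 26; y_lin[4] = 3×3 + 4×1 + 3×2 = 19; y_lin[5] = 4×3 + 3×1 = 15; y_lin[6] = 3×3 = 9 → [4, 11, 14, 26, 19, 15, 9]. Circular (length 4): y[0] = 4×1 + 3×3 + 4×1 + 3×2 = 23; y[1] = 4×2 + 3×1 + 4×3 + 3×1 = 26; y[2] = 4×1 + 3×2 + 4×1 + 3×3 = 23; y[3] = 4×3 + 3×1 + 4×2 + 3×1 = 26 → [23, 26, 23, 26]

Linear: [4, 11, 14, 26, 19, 15, 9], Circular: [23, 26, 23, 26]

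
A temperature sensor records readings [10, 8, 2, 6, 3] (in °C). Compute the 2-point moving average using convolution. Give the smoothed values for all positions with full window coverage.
2-point moving average kernel = [1, 1]. Apply in 'valid' mode (full window coverage): avg[0] = (10 + 8) / 2 = 9.0; avg[1] = (8 + 2) / 2 = 5.0; avg[2] = (2 + 6) / 2 = 4.0; avg[3] = (6 + 3) / 2 = 4.5. Smoothed values: [9.0, 5.0, 4.0, 4.5]

[9.0, 5.0, 4.0, 4.5]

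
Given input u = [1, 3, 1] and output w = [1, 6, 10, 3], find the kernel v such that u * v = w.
Output length 4 = len(u) + len(v) - 1 ⇒ len(v) = 2. Solve v forward using v[k] = (w[k] - Σ_{i≥1} u[i]·v[k-i]) / u[0]: v[0] = w[0] / u[0] = 1 / 1 = 1; v[1] = (w[1] - 3×1) / u[0] = (6 - 3×1) / 1 = 3. So v = [1, 3]. Forward-check [1, 3, 1] * [1, 3]: w[0] = 1×1 = 1; w[1] = 1×3 + 3×1 = 6; w[2] = 3×3 + 1×1 = 10; w[3] = 1×3 = 3 → [1, 6, 10, 3] ✓

[1, 3]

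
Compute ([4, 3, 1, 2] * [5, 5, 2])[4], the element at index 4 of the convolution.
Use y[k] = Σ_i a[i]·b[k-i] at k=4. y[4] = 1×2 + 2×5 = 12

12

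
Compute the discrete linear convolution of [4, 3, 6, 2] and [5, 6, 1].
y[0] = 4×5 = 20; y[1] = 4×6 + 3×5 = 39; y[2] = 4×1 + 3×6 + 6×5 = 52; y[3] = 3×1 + 6×6 + 2×5 = 49; y[4] = 6×1 + 2×6 = 18; y[5] = 2×1 = 2

[20, 39, 52, 49, 18, 2]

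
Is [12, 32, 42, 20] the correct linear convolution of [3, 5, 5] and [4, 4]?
Recompute linear convolution of [3, 5, 5] and [4, 4]: y[0] = 3×4 = 12; y[1] = 3×4 + 5×4 = 32; y[2] = 5×4 + 5×4 = 40; y[3] = 5×4 = 20 → [12, 32, 40, 20]. Compare to given [12, 32, 42, 20]: they differ at index 2: given 42, correct 40, so answer: No

No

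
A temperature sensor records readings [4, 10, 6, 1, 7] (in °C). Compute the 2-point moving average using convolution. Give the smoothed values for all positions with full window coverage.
2-point moving average kernel = [1, 1]. Apply in 'valid' mode (full window coverage): avg[0] = (4 + 10) / 2 = 7.0; avg[1] = (10 + 6) / 2 = 8.0; avg[2] = (6 + 1) / 2 = 3.5; avg[3] = (1 + 7) / 2 = 4.0. Smoothed values: [7.0, 8.0, 3.5, 4.0]

[7.0, 8.0, 3.5, 4.0]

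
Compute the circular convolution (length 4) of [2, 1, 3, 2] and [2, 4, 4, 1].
Use y[k] = Σ_j a[j]·b[(k-j) mod 4]. y[0] = 2×2 + 1×1 + 3×4 + 2×4 = 25; y[1] = 2×4 + 1×2 + 3×1 + 2×4 = 21; y[2] = 2×4 + 1×4 + 3×2 + 2×1 = 20; y[3] = 2×1 + 1×4 + 3×4 + 2×2 = 22. Result: [25, 21, 20, 22]

[25, 21, 20, 22]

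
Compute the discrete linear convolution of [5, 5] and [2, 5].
y[0] = 5×2 = 10; y[1] = 5×5 + 5×2 = 35; y[2] = 5×5 = 25

[10, 35, 25]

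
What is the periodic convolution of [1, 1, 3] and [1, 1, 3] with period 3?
Use y[k] = Σ_j a[j]·b[(k-j) mod 3]. y[0] = 1×1 + 1×3 + 3×1 = 7; y[1] = 1×1 + 1×1 + 3×3 = 11; y[2] = 1×3 + 1×1 + 3×1 = 7. Result: [7, 11, 7]

[7, 11, 7]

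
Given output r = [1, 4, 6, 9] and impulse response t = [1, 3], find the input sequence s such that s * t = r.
Deconvolve r=[1, 4, 6, 9] by t=[1, 3]. Since t[0]=1, solve forward: s[0] = r[0] / 1 = 1; s[1] = (r[1] - 1×3) / 1 = 1; s[2] = (r[2] - 1×3) / 1 = 3. So s = [1, 1, 3]. Check by forward convolution: r[0] = 1×1 = 1; r[1] = 1×3 + 1×1 = 4; r[2] = 1×3 + 3×1 = 6; r[3] = 3×3 = 9

[1, 1, 3]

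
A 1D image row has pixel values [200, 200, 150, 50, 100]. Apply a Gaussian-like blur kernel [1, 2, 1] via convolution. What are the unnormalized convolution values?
Convolve image row [200, 200, 150, 50, 100] with kernel [1, 2, 1]: y[0] = 200×1 = 200; y[1] = 200×2 + 200×1 = 600; y[2] = 200×1 + 200×2 + 150×1 = 750; y[3] = 200×1 + 150×2 + 50×1 = 550; y[4] = 150×1 + 50×2 + 100×1 = 350; y[5] = 50×1 + 100×2 = 250; y[6] = 100×1 = 100 → [200, 600, 750, 550, 350, 250, 100]. Normalization factor = sum(kernel) = 4.

[200, 600, 750, 550, 350, 250, 100]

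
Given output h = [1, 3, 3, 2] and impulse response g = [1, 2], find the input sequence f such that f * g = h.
Deconvolve h=[1, 3, 3, 2] by g=[1, 2]. Since g[0]=1, solve forward: f[0] = h[0] / 1 = 1; f[1] = (h[1] - 1×2) / 1 = 1; f[2] = (h[2] - 1×2) / 1 = 1. So f = [1, 1, 1]. Check by forward convolution: h[0] = 1×1 = 1; h[1] = 1×2 + 1×1 = 3; h[2] = 1×2 + 1×1 = 3; h[3] = 1×2 = 2

[1, 1, 1]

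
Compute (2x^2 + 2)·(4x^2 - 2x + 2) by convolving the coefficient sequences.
Ascending coefficients: a = [2, 0, 2], b = [2, -2, 4]. c[0] = 2×2 = 4; c[1] = 2×-2 + 0×2 = -4; c[2] = 2×4 + 0×-2 + 2×2 = 12; c[3] = 0×4 + 2×-2 = -4; c[4] = 2×4 = 8. Result coefficients: [4, -4, 12, -4, 8] → 8x^4 - 4x^3 + 12x^2 - 4x + 4

8x^4 - 4x^3 + 12x^2 - 4x + 4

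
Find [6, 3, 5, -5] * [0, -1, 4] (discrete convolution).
y[0] = 6×0 = 0; y[1] = 6×-1 + 3×0 = -6; y[2] = 6×4 + 3×-1 + 5×0 = 21; y[3] = 3×4 + 5×-1 + -5×0 = 7; y[4] = 5×4 + -5×-1 = 25; y[5] = -5×4 = -20

[0, -6, 21, 7, 25, -20]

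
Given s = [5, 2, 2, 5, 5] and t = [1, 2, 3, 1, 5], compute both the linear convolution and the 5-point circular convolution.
Linear: y_lin[0] = 5×1 = 5; y_lin[1] = 5×2 + 2×1 = 12; y_lin[2] = 5×3 + 2×2 + 2×1 = 21; y_lin[3] = 5×1 + 2×3 + 2×2 + 5×1 = 20; y_lin[4] = 5×5 + 2×1 + 2×3 + 5×2 + 5×1 = 48; y_lin[5] = 2×5 + 2×1 + 5×3 + 5×2 = 37; y_lin[6] = 2×5 + 5×1 + 5×3 = 30; y_lin[7] = 5×5 + 5×1 = 30; y_lin[8] = 5×5 = 25 → [5, 12, 21, 20, 48, 37, 30, 30, 25]. Circular (length 5): y[0] = 5×1 + 2×5 + 2×1 + 5×3 + 5×2 = 42; y[1] = 5×2 + 2×1 + 2×5 + 5×1 + 5×3 = 42; y[2] = 5×3 + 2×2 + 2×1 + 5×5 + 5×1 = 51; y[3] = 5×1 + 2×3 + 2×2 + 5×1 + 5×5 = 45; y[4] = 5×5 + 2×1 + 2×3 + 5×2 + 5×1 = 48 → [42, 42, 51, 45, 48]

Linear: [5, 12, 21, 20, 48, 37, 30, 30, 25], Circular: [42, 42, 51, 45, 48]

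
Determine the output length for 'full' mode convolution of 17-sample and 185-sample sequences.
Linear/full convolution length: m + n - 1 = 17 + 185 - 1 = 201

201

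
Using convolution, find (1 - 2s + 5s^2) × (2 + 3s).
Ascending coefficients: a = [1, -2, 5], b = [2, 3]. c[0] = 1×2 = 2; c[1] = 1×3 + -2×2 = -1; c[2] = -2×3 + 5×2 = 4; c[3] = 5×3 = 15. Result coefficients: [2, -1, 4, 15] → 2 - s + 4s^2 + 15s^3

2 - s + 4s^2 + 15s^3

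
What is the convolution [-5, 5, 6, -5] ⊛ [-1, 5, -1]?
y[0] = -5×-1 = 5; y[1] = -5×5 + 5×-1 = -30; y[2] = -5×-1 + 5×5 + 6×-1 = 24; y[3] = 5×-1 + 6×5 + -5×-1 = 30; y[4] = 6×-1 + -5×5 = -31; y[5] = -5×-1 = 5

[5, -30, 24, 30, -31, 5]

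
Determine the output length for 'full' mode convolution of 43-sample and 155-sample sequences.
Linear/full convolution length: m + n - 1 = 43 + 155 - 1 = 197

197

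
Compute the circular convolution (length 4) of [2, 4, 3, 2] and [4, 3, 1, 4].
Use y[k] = Σ_j x[j]·h[(k-j) mod 4]. y[0] = 2×4 + 4×4 + 3×1 + 2×3 = 33; y[1] = 2×3 + 4×4 + 3×4 + 2×1 = 36; y[2] = 2×1 + 4×3 + 3×4 + 2×4 = 34; y[3] = 2×4 + 4×1 + 3×3 + 2×4 = 29. Result: [33, 36, 34, 29]

[33, 36, 34, 29]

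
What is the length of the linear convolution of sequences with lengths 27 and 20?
Linear/full convolution length: m + n - 1 = 27 + 20 - 1 = 46

46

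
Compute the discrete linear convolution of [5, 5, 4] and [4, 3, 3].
y[0] = 5×4 = 20; y[1] = 5×3 + 5×4 = 35; y[2] = 5×3 + 5×3 + 4×4 = 46; y[3] = 5×3 + 4×3 = 27; y[4] = 4×3 = 12

[20, 35, 46, 27, 12]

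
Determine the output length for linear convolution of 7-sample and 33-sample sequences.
Linear/full convolution length: m + n - 1 = 7 + 33 - 1 = 39

39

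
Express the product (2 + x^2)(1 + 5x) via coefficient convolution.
Ascending coefficients: a = [2, 0, 1], b = [1, 5]. c[0] = 2×1 = 2; c[1] = 2×5 + 0×1 = 10; c[2] = 0×5 + 1×1 = 1; c[3] = 1×5 = 5. Result coefficients: [2, 10, 1, 5] → 2 + 10x + x^2 + 5x^3

2 + 10x + x^2 + 5x^3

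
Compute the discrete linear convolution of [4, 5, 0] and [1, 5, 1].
y[0] = 4×1 = 4; y[1] = 4×5 + 5×1 = 25; y[2] = 4×1 + 5×5 + 0×1 = 29; y[3] = 5×1 + 0×5 = 5; y[4] = 0×1 = 0

[4, 25, 29, 5, 0]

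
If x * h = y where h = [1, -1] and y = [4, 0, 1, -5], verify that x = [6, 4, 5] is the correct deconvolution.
Forward-compute [6, 4, 5] * [1, -1]: y[0] = 6×1 = 6; y[1] = 6×-1 + 4×1 = -2; y[2] = 4×-1 + 5×1 = 1; y[3] = 5×-1 = -5 → [6, -2, 1, -5]. Does not match given y = [4, 0, 1, -5].

Not verified. [6, 4, 5] * [1, -1] = [6, -2, 1, -5], which differs from [4, 0, 1, -5] at index 0.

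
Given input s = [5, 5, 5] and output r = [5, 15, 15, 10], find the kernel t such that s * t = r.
Output length 4 = len(s) + len(t) - 1 ⇒ len(t) = 2. Solve t forward using t[k] = (r[k] - Σ_{i≥1} s[i]·t[k-i]) / s[0]: t[0] = r[0] / s[0] = 5 / 5 = 1; t[1] = (r[1] - 5×1) / s[0] = (15 - 5×1) / 5 = 2. So t = [1, 2]. Forward-check [5, 5, 5] * [1, 2]: r[0] = 5×1 = 5; r[1] = 5×2 + 5×1 = 15; r[2] = 5×2 + 5×1 = 15; r[3] = 5×2 = 10 → [5, 15, 15, 10] ✓

[1, 2]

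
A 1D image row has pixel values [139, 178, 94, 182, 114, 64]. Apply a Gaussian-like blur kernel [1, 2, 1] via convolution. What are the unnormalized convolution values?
Convolve image row [139, 178, 94, 182, 114, 64] with kernel [1, 2, 1]: y[0] = 139×1 = 139; y[1] = 139×2 + 178×1 = 456; y[2] = 139×1 + 178×2 + 94×1 = 589; y[3] = 178×1 + 94×2 + 182×1 = 548; y[4] = 94×1 + 182×2 + 114×1 = 572; y[5] = 182×1 + 114×2 + 64×1 = 474; y[6] = 114×1 + 64×2 = 242; y[7] = 64×1 = 64 → [139, 456, 589, 548, 572, 474, 242, 64]. Normalization factor = sum(kernel) = 4.

[139, 456, 589, 548, 572, 474, 242, 64]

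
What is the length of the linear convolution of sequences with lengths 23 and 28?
Linear/full convolution length: m + n - 1 = 23 + 28 - 1 = 50

50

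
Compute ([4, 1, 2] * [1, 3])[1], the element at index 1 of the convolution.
Use y[k] = Σ_i a[i]·b[k-i] at k=1. y[1] = 4×3 + 1×1 = 13

13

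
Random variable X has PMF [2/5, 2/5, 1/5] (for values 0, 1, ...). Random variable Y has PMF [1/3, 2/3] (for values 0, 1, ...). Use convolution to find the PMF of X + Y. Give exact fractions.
P(X+Y=k) = Σ_i P(X=i)·P(Y=k-i) — a convolution of [2/5, 2/5, 1/5] and [1/3, 2/3]. P(X+Y=0) = (2/5)×(1/3) = 2/15; P(X+Y=1) = (2/5)×(2/3) + (2/5)×(1/3) = 4/15 + 2/15 = 2/5; P(X+Y=2) = (2/5)×(2/3) + (1/5)×(1/3) = 4/15 + 1/15 = 1/3; P(X+Y=3) = (1/5)×(2/3) = 2/15. PMF: [2/15, 2/5, 1/3, 2/15] (sums to 1 ✓)

[2/15, 2/5, 1/3, 2/15]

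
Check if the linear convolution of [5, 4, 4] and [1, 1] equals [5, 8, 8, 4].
Recompute linear convolution of [5, 4, 4] and [1, 1]: y[0] = 5×1 = 5; y[1] = 5×1 + 4×1 = 9; y[2] = 4×1 + 4×1 = 8; y[3] = 4×1 = 4 → [5, 9, 8, 4]. Compare to given [5, 8, 8, 4]: they differ at index 1: given 8, correct 9, so answer: No

No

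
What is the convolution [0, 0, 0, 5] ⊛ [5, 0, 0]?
y[0] = 0×5 = 0; y[1] = 0×0 + 0×5 = 0; y[2] = 0×0 + 0×0 + 0×5 = 0; y[3] = 0×0 + 0×0 + 5×5 = 25; y[4] = 0×0 + 5×0 = 0; y[5] = 5×0 = 0

[0, 0, 0, 25, 0, 0]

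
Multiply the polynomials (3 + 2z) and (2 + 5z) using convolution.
Ascending coefficients: a = [3, 2], b = [2, 5]. c[0] = 3×2 = 6; c[1] = 3×5 + 2×2 = 19; c[2] = 2×5 = 10. Result coefficients: [6, 19, 10] → 6 + 19z + 10z^2

6 + 19z + 10z^2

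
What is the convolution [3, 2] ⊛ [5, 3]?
y[0] = 3×5 = 15; y[1] = 3×3 + 2×5 = 19; y[2] = 2×3 = 6

[15, 19, 6]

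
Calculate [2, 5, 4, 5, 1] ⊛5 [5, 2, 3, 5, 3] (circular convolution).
Use y[k] = Σ_j f[j]·g[(k-j) mod 5]. y[0] = 2×5 + 5×3 + 4×5 + 5×3 + 1×2 = 62; y[1] = 2×2 + 5×5 + 4×3 + 5×5 + 1×3 = 69; y[2] = 2×3 + 5×2 + 4×5 + 5×3 + 1×5 = 56; y[3] = 2×5 + 5×3 + 4×2 + 5×5 + 1×3 = 61; y[4] = 2×3 + 5×5 + 4×3 + 5×2 + 1×5 = 58. Result: [62, 69, 56, 61, 58]

[62, 69, 56, 61, 58]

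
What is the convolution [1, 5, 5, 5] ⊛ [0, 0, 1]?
y[0] = 1×0 = 0; y[1] = 1×0 + 5×0 = 0; y[2] = 1×1 + 5×0 + 5×0 = 1; y[3] = 5×1 + 5×0 + 5×0 = 5; y[4] = 5×1 + 5×0 = 5; y[5] = 5×1 = 5

[0, 0, 1, 5, 5, 5]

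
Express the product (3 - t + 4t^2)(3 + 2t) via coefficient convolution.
Ascending coefficients: a = [3, -1, 4], b = [3, 2]. c[0] = 3×3 = 9; c[1] = 3×2 + -1×3 = 3; c[2] = -1×2 + 4×3 = 10; c[3] = 4×2 = 8. Result coefficients: [9, 3, 10, 8] → 9 + 3t + 10t^2 + 8t^3

9 + 3t + 10t^2 + 8t^3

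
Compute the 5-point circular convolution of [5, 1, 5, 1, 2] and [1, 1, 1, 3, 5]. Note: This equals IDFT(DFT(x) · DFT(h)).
Either evaluate y[k] = Σ_j x[j]·h[(k-j) mod 5] directly, or use IDFT(DFT(x) · DFT(h)). y[0] = 5×1 + 1×5 + 5×3 + 1×1 + 2×1 = 28; y[1] = 5×1 + 1×1 + 5×5 + 1×3 + 2×1 = 36; y[2] = 5×1 + 1×1 + 5×1 + 1×5 + 2×3 = 22; y[3] = 5×3 + 1×1 + 5×1 + 1×1 + 2×5 = 32; y[4] = 5×5 + 1×3 + 5×1 + 1×1 + 2×1 = 36. Result: [28, 36, 22, 32, 36]

[28, 36, 22, 32, 36]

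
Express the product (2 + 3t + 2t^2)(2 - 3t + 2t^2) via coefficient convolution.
Ascending coefficients: a = [2, 3, 2], b = [2, -3, 2]. c[0] = 2×2 = 4; c[1] = 2×-3 + 3×2 = 0; c[2] = 2×2 + 3×-3 + 2×2 = -1; c[3] = 3×2 + 2×-3 = 0; c[4] = 2×2 = 4. Result coefficients: [4, 0, -1, 0, 4] → 4 - t^2 + 4t^4

4 - t^2 + 4t^4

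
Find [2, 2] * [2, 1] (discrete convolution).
y[0] = 2×2 = 4; y[1] = 2×1 + 2×2 = 6; y[2] = 2×1 = 2

[4, 6, 2]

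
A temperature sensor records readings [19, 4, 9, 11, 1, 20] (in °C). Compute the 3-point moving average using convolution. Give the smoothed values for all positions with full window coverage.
3-point moving average kernel = [1, 1, 1]. Apply in 'valid' mode (full window coverage): avg[0] = (19 + 4 + 9) / 3 = 10.67; avg[1] = (4 + 9 + 11) / 3 = 8.0; avg[2] = (9 + 11 + 1) / 3 = 7.0; avg[3] = (11 + 1 + 20) / 3 = 10.67. Smoothed values: [10.67, 8.0, 7.0, 10.67]

[10.67, 8.0, 7.0, 10.67]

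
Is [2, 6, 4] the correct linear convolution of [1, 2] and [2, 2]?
Recompute linear convolution of [1, 2] and [2, 2]: y[0] = 1×2 = 2; y[1] = 1×2 + 2×2 = 6; y[2] = 2×2 = 4 → [2, 6, 4]. Given [2, 6, 4] matches, so answer: Yes

Yes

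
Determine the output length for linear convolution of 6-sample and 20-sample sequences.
Linear/full convolution length: m + n - 1 = 6 + 20 - 1 = 25

25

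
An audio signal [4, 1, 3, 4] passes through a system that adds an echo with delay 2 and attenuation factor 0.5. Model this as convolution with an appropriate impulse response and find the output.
Direct-path + delayed-attenuated-path model → impulse response h = [1, 0, 0.5] (1 at lag 0, 0.5 at lag 2). Output y[n] = x[n] + 0.5·x[n - 2] (with x[n] = 0 outside 0..3): y[0] = 4 + 0.5×0 = 4; y[1] = 1 + 0.5×0 = 1; y[2] = 3 + 0.5×4 = 5.0; y[3] = 4 + 0.5×1 = 4.5; y[4] = 0 + 0.5×3 = 1.5; y[5] = 0 + 0.5×4 = 2.0. So y = [4, 1, 5.0, 4.5, 1.5, 2.0]

[4, 1, 5.0, 4.5, 1.5, 2.0]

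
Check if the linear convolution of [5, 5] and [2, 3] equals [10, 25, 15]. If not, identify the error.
Recompute linear convolution of [5, 5] and [2, 3]: y[0] = 5×2 = 10; y[1] = 5×3 + 5×2 = 25; y[2] = 5×3 = 15 → [10, 25, 15]. Given [10, 25, 15] matches, so answer: Yes

Yes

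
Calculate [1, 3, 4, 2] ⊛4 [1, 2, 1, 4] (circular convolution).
Use y[k] = Σ_j a[j]·b[(k-j) mod 4]. y[0] = 1×1 + 3×4 + 4×1 + 2×2 = 21; y[1] = 1×2 + 3×1 + 4×4 + 2×1 = 23; y[2] = 1×1 + 3×2 + 4×1 + 2×4 = 19; y[3] = 1×4 + 3×1 + 4×2 + 2×1 = 17. Result: [21, 23, 19, 17]

[21, 23, 19, 17]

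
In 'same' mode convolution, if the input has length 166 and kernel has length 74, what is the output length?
'Same' mode returns an output with the same length as the input: 166

166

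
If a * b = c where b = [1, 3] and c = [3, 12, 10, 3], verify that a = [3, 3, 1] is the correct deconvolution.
Forward-compute [3, 3, 1] * [1, 3]: c[0] = 3×1 = 3; c[1] = 3×3 + 3×1 = 12; c[2] = 3×3 + 1×1 = 10; c[3] = 1×3 = 3 → [3, 12, 10, 3]. Matches given c = [3, 12, 10, 3], so verified.

Verified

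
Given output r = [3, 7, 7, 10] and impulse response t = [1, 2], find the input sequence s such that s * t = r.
Deconvolve r=[3, 7, 7, 10] by t=[1, 2]. Since t[0]=1, solve forward: s[0] = r[0] / 1 = 3; s[1] = (r[1] - 3×2) / 1 = 1; s[2] = (r[2] - 1×2) / 1 = 5. So s = [3, 1, 5]. Check by forward convolution: r[0] = 3×1 = 3; r[1] = 3×2 + 1×1 = 7; r[2] = 1×2 + 5×1 = 7; r[3] = 5×2 = 10

[3, 1, 5]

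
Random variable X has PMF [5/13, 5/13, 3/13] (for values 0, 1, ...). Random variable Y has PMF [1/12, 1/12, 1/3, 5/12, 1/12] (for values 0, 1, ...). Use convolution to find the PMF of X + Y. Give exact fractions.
P(X+Y=k) = Σ_i P(X=i)·P(Y=k-i) — a convolution of [5/13, 5/13, 3/13] and [1/12, 1/12, 1/3, 5/12, 1/12]. P(X+Y=0) = (5/13)×(1/12) = 5/156; P(X+Y=1) = (5/13)×(1/12) + (5/13)×(1/12) = 5/156 + 5/156 = 5/78; P(X+Y=2) = (5/13)×(1/3) + (5/13)×(1/12) + (3/13)×(1/12) = 5/39 + 5/156 + 1/52 = 7/39; P(X+Y=3) = (5/13)×(5/12) + (5/13)×(1/3) + (3/13)×(1/12) = 25/156 + 5/39 + 1/52 = 4/13; P(X+Y=4) = (5/13)×(1/12) + (5/13)×(5/12) + (3/13)×(1/3) = 5/156 + 25/156 + 1/13 = 7/26; P(X+Y=5) = (5/13)×(1/12) + (3/13)×(5/12) = 5/156 + 5/52 = 5/39; P(X+Y=6) = (3/13)×(1/12) = 1/52. PMF: [5/156, 5/78, 7/39, 4/13, 7/26, 5/39, 1/52] (sums to 1 ✓)

[5/156, 5/78, 7/39, 4/13, 7/26, 5/39, 1/52]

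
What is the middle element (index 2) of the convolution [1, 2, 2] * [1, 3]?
Use y[k] = Σ_i a[i]·b[k-i] at k=2. y[2] = 2×3 + 2×1 = 8

8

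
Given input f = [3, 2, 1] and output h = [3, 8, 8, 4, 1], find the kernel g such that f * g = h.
Output length 5 = len(f) + len(g) - 1 ⇒ len(g) = 3. Solve g forward using g[k] = (h[k] - Σ_{i≥1} f[i]·g[k-i]) / f[0]: g[0] = h[0] / f[0] = 3 / 3 = 1; g[1] = (h[1] - 2×1) / f[0] = (8 - 2×1) / 3 = 2; g[2] = (h[2] - 2×2 - 1×1) / f[0] = (8 - 2×2 - 1×1) / 3 = 1. So g = [1, 2, 1]. Forward-check [3, 2, 1] * [1, 2, 1]: h[0] = 3×1 = 3; h[1] = 3×2 + 2×1 = 8; h[2] = 3×1 + 2×2 + 1×1 = 8; h[3] = 2×1 + 1×2 = 4; h[4] = 1×1 = 1 → [3, 8, 8, 4, 1] ✓

[1, 2, 1]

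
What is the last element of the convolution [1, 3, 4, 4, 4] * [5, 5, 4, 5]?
Use y[k] = Σ_i a[i]·b[k-i] at k=7. y[7] = 4×5 = 20

20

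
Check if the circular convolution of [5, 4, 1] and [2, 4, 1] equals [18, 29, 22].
Recompute circular convolution of [5, 4, 1] and [2, 4, 1]: y[0] = 5×2 + 4×1 + 1×4 = 18; y[1] = 5×4 + 4×2 + 1×1 = 29; y[2] = 5×1 + 4×4 + 1×2 = 23 → [18, 29, 23]. Compare to given [18, 29, 22]: they differ at index 2: given 22, correct 23, so answer: No

No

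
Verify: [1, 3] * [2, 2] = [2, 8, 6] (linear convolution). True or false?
Recompute linear convolution of [1, 3] and [2, 2]: y[0] = 1×2 = 2; y[1] = 1×2 + 3×2 = 8; y[2] = 3×2 = 6 → [2, 8, 6]. Given [2, 8, 6] matches, so answer: Yes

Yes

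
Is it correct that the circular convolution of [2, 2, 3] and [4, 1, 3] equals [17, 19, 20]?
Recompute circular convolution of [2, 2, 3] and [4, 1, 3]: y[0] = 2×4 + 2×3 + 3×1 = 17; y[1] = 2×1 + 2×4 + 3×3 = 19; y[2] = 2×3 + 2×1 + 3×4 = 20 → [17, 19, 20]. Given [17, 19, 20] matches, so answer: Yes

Yes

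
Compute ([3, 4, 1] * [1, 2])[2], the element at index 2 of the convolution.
Use y[k] = Σ_i a[i]·b[k-i] at k=2. y[2] = 4×2 + 1×1 = 9

9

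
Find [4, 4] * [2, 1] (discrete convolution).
y[0] = 4×2 = 8; y[1] = 4×1 + 4×2 = 12; y[2] = 4×1 = 4

[8, 12, 4]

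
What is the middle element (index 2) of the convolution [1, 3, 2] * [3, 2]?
Use y[k] = Σ_i a[i]·b[k-i] at k=2. y[2] = 3×2 + 2×3 = 12

12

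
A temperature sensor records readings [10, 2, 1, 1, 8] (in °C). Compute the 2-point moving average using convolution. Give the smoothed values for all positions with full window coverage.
2-point moving average kernel = [1, 1]. Apply in 'valid' mode (full window coverage): avg[0] = (10 + 2) / 2 = 6.0; avg[1] = (2 + 1) / 2 = 1.5; avg[2] = (1 + 1) / 2 = 1.0; avg[3] = (1 + 8) / 2 = 4.5. Smoothed values: [6.0, 1.5, 1.0, 4.5]

[6.0, 1.5, 1.0, 4.5]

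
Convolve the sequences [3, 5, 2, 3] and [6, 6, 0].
y[0] = 3×6 = 18; y[1] = 3×6 + 5×6 = 48; y[2] = 3×0 + 5×6 + 2×6 = 42; y[3] = 5×0 + 2×6 + 3×6 = 30; y[4] = 2×0 + 3×6 = 18; y[5] = 3×0 = 0

[18, 48, 42, 30, 18, 0]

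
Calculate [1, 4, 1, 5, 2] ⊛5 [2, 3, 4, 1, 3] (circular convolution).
Use y[k] = Σ_j f[j]·g[(k-j) mod 5]. y[0] = 1×2 + 4×3 + 1×1 + 5×4 + 2×3 = 41; y[1] = 1×3 + 4×2 + 1×3 + 5×1 + 2×4 = 27; y[2] = 1×4 + 4×3 + 1×2 + 5×3 + 2×1 = 35; y[3] = 1×1 + 4×4 + 1×3 + 5×2 + 2×3 = 36; y[4] = 1×3 + 4×1 + 1×4 + 5×3 + 2×2 = 30. Result: [41, 27, 35, 36, 30]

[41, 27, 35, 36, 30]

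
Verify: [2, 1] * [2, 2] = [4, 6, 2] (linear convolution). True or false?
Recompute linear convolution of [2, 1] and [2, 2]: y[0] = 2×2 = 4; y[1] = 2×2 + 1×2 = 6; y[2] = 1×2 = 2 → [4, 6, 2]. Given [4, 6, 2] matches, so answer: Yes

Yes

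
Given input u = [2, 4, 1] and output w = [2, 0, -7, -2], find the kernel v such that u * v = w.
Output length 4 = len(u) + len(v) - 1 ⇒ len(v) = 2. Solve v forward using v[k] = (w[k] - Σ_{i≥1} u[i]·v[k-i]) / u[0]: v[0] = w[0] / u[0] = 2 / 2 = 1; v[1] = (w[1] - 4×1) / u[0] = (0 - 4×1) / 2 = -2. So v = [1, -2]. Forward-check [2, 4, 1] * [1, -2]: w[0] = 2×1 = 2; w[1] = 2×-2 + 4×1 = 0; w[2] = 4×-2 + 1×1 = -7; w[3] = 1×-2 = -2 → [2, 0, -7, -2] ✓

[1, -2]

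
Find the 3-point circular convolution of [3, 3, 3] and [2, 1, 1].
Use y[k] = Σ_j a[j]·b[(k-j) mod 3]. y[0] = 3×2 + 3×1 + 3×1 = 12; y[1] = 3×1 + 3×2 + 3×1 = 12; y[2] = 3×1 + 3×1 + 3×2 = 12. Result: [12, 12, 12]

[12, 12, 12]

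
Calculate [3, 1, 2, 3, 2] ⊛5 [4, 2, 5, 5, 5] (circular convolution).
Use y[k] = Σ_j u[j]·v[(k-j) mod 5]. y[0] = 3×4 + 1×5 + 2×5 + 3×5 + 2×2 = 46; y[1] = 3×2 + 1×4 + 2×5 + 3×5 + 2×5 = 45; y[2] = 3×5 + 1×2 + 2×4 + 3×5 + 2×5 = 50; y[3] = 3×5 + 1×5 + 2×2 + 3×4 + 2×5 = 46; y[4] = 3×5 + 1×5 + 2×5 + 3×2 + 2×4 = 44. Result: [46, 45, 50, 46, 44]

[46, 45, 50, 46, 44]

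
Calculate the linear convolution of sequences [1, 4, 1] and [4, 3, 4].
y[0] = 1×4 = 4; y[1] = 1×3 + 4×4 = 19; y[2] = 1×4 + 4×3 + 1×4 = 20; y[3] = 4×4 + 1×3 = 19; y[4] = 1×4 = 4

[4, 19, 20, 19, 4]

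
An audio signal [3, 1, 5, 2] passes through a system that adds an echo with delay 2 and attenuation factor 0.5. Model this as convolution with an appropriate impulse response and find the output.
Direct-path + delayed-attenuated-path model → impulse response h = [1, 0, 0.5] (1 at lag 0, 0.5 at lag 2). Output y[n] = x[n] + 0.5·x[n - 2] (with x[n] = 0 outside 0..3): y[0] = 3 + 0.5×0 = 3; y[1] = 1 + 0.5×0 = 1; y[2] = 5 + 0.5×3 = 6.5; y[3] = 2 + 0.5×1 = 2.5; y[4] = 0 + 0.5×5 = 2.5; y[5] = 0 + 0.5×2 = 1.0. So y = [3, 1, 6.5, 2.5, 2.5, 1.0]

[3, 1, 6.5, 2.5, 2.5, 1.0]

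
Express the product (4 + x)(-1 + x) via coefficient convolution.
Ascending coefficients: a = [4, 1], b = [-1, 1]. c[0] = 4×-1 = -4; c[1] = 4×1 + 1×-1 = 3; c[2] = 1×1 = 1. Result coefficients: [-4, 3, 1] → -4 + 3x + x^2

-4 + 3x + x^2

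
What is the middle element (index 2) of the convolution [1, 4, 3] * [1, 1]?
Use y[k] = Σ_i a[i]·b[k-i] at k=2. y[2] = 4×1 + 3×1 = 7

7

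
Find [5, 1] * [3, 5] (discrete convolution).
y[0] = 5×3 = 15; y[1] = 5×5 + 1×3 = 28; y[2] = 1×5 = 5

[15, 28, 5]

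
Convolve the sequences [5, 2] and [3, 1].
y[0] = 5×3 = 15; y[1] = 5×1 + 2×3 = 11; y[2] = 2×1 = 2

[15, 11, 2]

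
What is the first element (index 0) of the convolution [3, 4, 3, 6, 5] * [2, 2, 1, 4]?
Use y[k] = Σ_i a[i]·b[k-i] at k=0. y[0] = 3×2 = 6

6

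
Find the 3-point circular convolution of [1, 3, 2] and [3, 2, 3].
Use y[k] = Σ_j x[j]·h[(k-j) mod 3]. y[0] = 1×3 + 3×3 + 2×2 = 16; y[1] = 1×2 + 3×3 + 2×3 = 17; y[2] = 1×3 + 3×2 + 2×3 = 15. Result: [16, 17, 15]

[16, 17, 15]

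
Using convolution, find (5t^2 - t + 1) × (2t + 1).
Ascending coefficients: a = [1, -1, 5], b = [1, 2]. c[0] = 1×1 = 1; c[1] = 1×2 + -1×1 = 1; c[2] = -1×2 + 5×1 = 3; c[3] = 5×2 = 10. Result coefficients: [1, 1, 3, 10] → 10t^3 + 3t^2 + t + 1

10t^3 + 3t^2 + t + 1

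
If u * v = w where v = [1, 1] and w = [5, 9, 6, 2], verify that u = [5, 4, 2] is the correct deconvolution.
Forward-compute [5, 4, 2] * [1, 1]: w[0] = 5×1 = 5; w[1] = 5×1 + 4×1 = 9; w[2] = 4×1 + 2×1 = 6; w[3] = 2×1 = 2 → [5, 9, 6, 2]. Matches given w = [5, 9, 6, 2], so verified.

Verified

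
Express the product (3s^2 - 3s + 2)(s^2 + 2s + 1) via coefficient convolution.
Ascending coefficients: a = [2, -3, 3], b = [1, 2, 1]. c[0] = 2×1 = 2; c[1] = 2×2 + -3×1 = 1; c[2] = 2×1 + -3×2 + 3×1 = -1; c[3] = -3×1 + 3×2 = 3; c[4] = 3×1 = 3. Result coefficients: [2, 1, -1, 3, 3] → 3s^4 + 3s^3 - s^2 + s + 2

3s^4 + 3s^3 - s^2 + s + 2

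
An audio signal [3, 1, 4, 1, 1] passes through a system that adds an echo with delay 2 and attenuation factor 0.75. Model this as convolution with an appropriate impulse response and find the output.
Direct-path + delayed-attenuated-path model → impulse response h = [1, 0, 0.75] (1 at lag 0, 0.75 at lag 2). Output y[n] = x[n] + 0.75·x[n - 2] (with x[n] = 0 outside 0..4): y[0] = 3 + 0.75×0 = 3; y[1] = 1 + 0.75×0 = 1; y[2] = 4 + 0.75×3 = 6.25; y[3] = 1 + 0.75×1 = 1.75; y[4] = 1 + 0.75×4 = 4.0; y[5] = 0 + 0.75×1 = 0.75; y[6] = 0 + 0.75×1 = 0.75. So y = [3, 1, 6.25, 1.75, 4.0, 0.75, 0.75]

[3, 1, 6.25, 1.75, 4.0, 0.75, 0.75]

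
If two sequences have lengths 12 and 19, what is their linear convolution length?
Linear/full convolution length: m + n - 1 = 12 + 19 - 1 = 30

30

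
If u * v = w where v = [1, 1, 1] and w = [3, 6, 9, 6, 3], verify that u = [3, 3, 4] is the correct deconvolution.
Forward-compute [3, 3, 4] * [1, 1, 1]: w[0] = 3×1 = 3; w[1] = 3×1 + 3×1 = 6; w[2] = 3×1 + 3×1 + 4×1 = 10; w[3] = 3×1 + 4×1 = 7; w[4] = 4×1 = 4 → [3, 6, 10, 7, 4]. Does not match given w = [3, 6, 9, 6, 3].

Not verified. [3, 3, 4] * [1, 1, 1] = [3, 6, 10, 7, 4], which differs from [3, 6, 9, 6, 3] at index 2.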